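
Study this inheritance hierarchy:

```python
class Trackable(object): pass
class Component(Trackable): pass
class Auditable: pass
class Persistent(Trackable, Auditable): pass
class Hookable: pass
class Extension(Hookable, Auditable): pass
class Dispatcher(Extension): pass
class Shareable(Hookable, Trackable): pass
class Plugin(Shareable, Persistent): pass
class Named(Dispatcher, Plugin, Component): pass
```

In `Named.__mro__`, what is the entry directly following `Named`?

L[Named] = Named + merge(L[Dispatcher], L[Plugin], L[Component], [Dispatcher Plugin Component])
  take Dispatcher:  [Dispatcher Extension Hookable Auditable object] + [Plugin Shareable Hookable Persistent Trackable Auditable object] + [Component Trackable object] + [Dispatcher Plugin Component]
  take Extension:  [Extension Hookable Auditable object] + [Plugin Shareable Hookable Persistent Trackable Auditable object] + [Component Trackable object] + [Plugin Component]
  take Plugin:  [Hookable Auditable object] + [Plugin Shareable Hookable Persistent Trackable Auditable object] + [Component Trackable object] + [Plugin Component]
  take Shareable:  [Hookable Auditable object] + [Shareable Hookable Persistent Trackable Auditable object] + [Component Trackable object] + [Component]
  take Hookable:  [Hookable Auditable object] + [Hookable Persistent Trackable Auditable object] + [Component Trackable object] + [Component]
  take Persistent:  [Auditable object] + [Persistent Trackable Auditable object] + [Component Trackable object] + [Component]
  take Component:  [Auditable object] + [Trackable Auditable object] + [Component Trackable object] + [Component]
  take Trackable:  [Auditable object] + [Trackable Auditable object] + [Trackable object]
  take Auditable:  [Auditable object] + [Auditable object] + [object]
  take object:  [object] + [object] + [object]
MRO: Named Dispatcher Extension Plugin Shareable Hookable Persistent Component Trackable Auditable object
Named is at position 0; next is Dispatcher.

Dispatcher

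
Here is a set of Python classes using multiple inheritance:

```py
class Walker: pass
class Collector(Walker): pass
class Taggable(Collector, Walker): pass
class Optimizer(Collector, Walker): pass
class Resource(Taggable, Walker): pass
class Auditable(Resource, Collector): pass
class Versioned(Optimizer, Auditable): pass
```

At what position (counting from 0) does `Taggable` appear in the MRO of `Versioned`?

L[Versioned] = Versioned + merge(L[Optimizer], L[Auditable], [Optimizer Auditable])
  take Optimizer:  [Optimizer Collector Walker object] + [Auditable Resource Taggable Collector Walker object] + [Optimizer Auditable]
  take Auditable:  [Collector Walker object] + [Auditable Resource Taggable Collector Walker object] + [Auditable]
  take Resource:  [Collector Walker object] + [Resource Taggable Collector Walker object]
  take Taggable:  [Collector Walker object] + [Taggable Collector Walker object]
  take Collector:  [Collector Walker object] + [Collector Walker object]
  take Walker:  [Walker object] + [Walker object]
  take object:  [object] + [object]
MRO: Versioned Optimizer Auditable Resource Taggable Collector Walker object
Taggable sits at index 4.

4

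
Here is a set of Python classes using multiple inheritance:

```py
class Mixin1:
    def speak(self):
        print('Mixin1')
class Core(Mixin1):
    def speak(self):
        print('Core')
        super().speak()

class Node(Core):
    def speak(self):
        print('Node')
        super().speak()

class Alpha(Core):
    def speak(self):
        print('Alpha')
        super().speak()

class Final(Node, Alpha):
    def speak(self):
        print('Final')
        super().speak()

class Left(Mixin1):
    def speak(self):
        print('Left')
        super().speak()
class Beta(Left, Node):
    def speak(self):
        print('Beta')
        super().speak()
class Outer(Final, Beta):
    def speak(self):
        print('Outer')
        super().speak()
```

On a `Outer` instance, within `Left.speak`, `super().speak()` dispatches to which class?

Node

L[Outer] = Outer + merge(L[Final], L[Beta], [Final Beta])
  take Final:  [Final Node Alpha Core Mixin1 object] + [Beta Left Node Core Mixin1 object] + [Final Beta]
  take Beta:  [Node Alpha Core Mixin1 object] + [Beta Left Node Core Mixin1 object] + [Beta]
  take Left:  [Node Alpha Core Mixin1 object] + [Left Node Core Mixin1 object]
  take Node:  [Node Alpha Core Mixin1 object] + [Node Core Mixin1 object]
  take Alpha:  [Alpha Core Mixin1 object] + [Core Mixin1 object]
  take Core:  [Core Mixin1 object] + [Core Mixin1 object]
  take Mixin1:  [Mixin1 object] + [Mixin1 object]
  take object:  [object] + [object]
MRO: Outer Final Beta Left Node Alpha Core Mixin1 object
super() in Left.speak on a Outer instance goes to the class after Left in Outer's MRO: Node.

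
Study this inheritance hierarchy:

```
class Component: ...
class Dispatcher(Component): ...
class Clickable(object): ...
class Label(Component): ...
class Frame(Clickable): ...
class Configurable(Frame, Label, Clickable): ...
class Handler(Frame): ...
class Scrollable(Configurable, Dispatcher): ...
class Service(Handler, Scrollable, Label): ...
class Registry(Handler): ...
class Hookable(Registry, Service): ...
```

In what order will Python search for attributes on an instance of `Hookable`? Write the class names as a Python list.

[Hookable, Registry, Service, Handler, Scrollable, Configurable, Frame, Label, Clickable, Dispatcher, Component, object]

L[Hookable] = Hookable + merge(L[Registry], L[Service], [Registry Service])
  take Registry:  [Registry Handler Frame Clickable object] + [Service Handler Scrollable Configurable Frame Label Clickable Dispatcher Component object] + [Registry Service]
  take Service:  [Handler Frame Clickable object] + [Service Handler Scrollable Configurable Frame Label Clickable Dispatcher Component object] + [Service]
  take Handler:  [Handler Frame Clickable object] + [Handler Scrollable Configurable Frame Label Clickable Dispatcher Component object]
  take Scrollable:  [Frame Clickable object] + [Scrollable Configurable Frame Label Clickable Dispatcher Component object]
  take Configurable:  [Frame Clickable object] + [Configurable Frame Label Clickable Dispatcher Component object]
  take Frame:  [Frame Clickable object] + [Frame Label Clickable Dispatcher Component object]
  take Label:  [Clickable object] + [Label Clickable Dispatcher Component object]
  take Clickable:  [Clickable object] + [Clickable Dispatcher Component object]
  take Dispatcher:  [object] + [Dispatcher Component object]
  take Component:  [object] + [Component object]
  take object:  [object] + [object]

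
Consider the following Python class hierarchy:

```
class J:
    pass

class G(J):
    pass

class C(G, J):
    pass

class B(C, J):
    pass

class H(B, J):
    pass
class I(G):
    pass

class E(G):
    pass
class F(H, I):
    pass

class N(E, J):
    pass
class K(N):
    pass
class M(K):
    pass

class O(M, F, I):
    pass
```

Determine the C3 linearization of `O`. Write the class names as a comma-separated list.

O, M, K, N, E, F, H, B, C, I, G, J, object

L[O] = O + merge(L[M], L[F], L[I], [M F I])
  take M:  [M K N E G J object] + [F H B C I G J object] + [I G J object] + [M F I]
  take K:  [K N E G J object] + [F H B C I G J object] + [I G J object] + [F I]
  take N:  [N E G J object] + [F H B C I G J object] + [I G J object] + [F I]
  take E:  [E G J object] + [F H B C I G J object] + [I G J object] + [F I]
  take F:  [G J object] + [F H B C I G J object] + [I G J object] + [F I]
  take H:  [G J object] + [H B C I G J object] + [I G J object] + [I]
  take B:  [G J object] + [B C I G J object] + [I G J object] + [I]
  take C:  [G J object] + [C I G J object] + [I G J object] + [I]
  take I:  [G J object] + [I G J object] + [I G J object] + [I]
  take G:  [G J object] + [G J object] + [G J object]
  take J:  [J object] + [J object] + [J object]
  take object:  [object] + [object] + [object]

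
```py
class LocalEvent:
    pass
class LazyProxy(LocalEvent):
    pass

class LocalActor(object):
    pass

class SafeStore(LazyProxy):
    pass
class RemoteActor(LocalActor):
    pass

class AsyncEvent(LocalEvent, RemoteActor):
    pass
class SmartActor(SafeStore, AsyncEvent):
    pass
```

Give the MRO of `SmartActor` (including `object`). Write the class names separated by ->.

L[SmartActor] = SmartActor + merge(L[SafeStore], L[AsyncEvent], [SafeStore AsyncEvent])
  take SafeStore:  [SafeStore LazyProxy LocalEvent object] + [AsyncEvent LocalEvent RemoteActor LocalActor object] + [SafeStore AsyncEvent]
  take LazyProxy:  [LazyProxy LocalEvent object] + [AsyncEvent LocalEvent RemoteActor LocalActor object] + [AsyncEvent]
  take AsyncEvent:  [LocalEvent object] + [AsyncEvent LocalEvent RemoteActor LocalActor object] + [AsyncEvent]
  take LocalEvent:  [LocalEvent object] + [LocalEvent RemoteActor LocalActor object]
  take RemoteActor:  [object] + [RemoteActor LocalActor object]
  take LocalActor:  [object] + [LocalActor object]
  take object:  [object] + [object]

SmartActor -> SafeStore -> LazyProxy -> AsyncEvent -> LocalEvent -> RemoteActor -> LocalActor -> object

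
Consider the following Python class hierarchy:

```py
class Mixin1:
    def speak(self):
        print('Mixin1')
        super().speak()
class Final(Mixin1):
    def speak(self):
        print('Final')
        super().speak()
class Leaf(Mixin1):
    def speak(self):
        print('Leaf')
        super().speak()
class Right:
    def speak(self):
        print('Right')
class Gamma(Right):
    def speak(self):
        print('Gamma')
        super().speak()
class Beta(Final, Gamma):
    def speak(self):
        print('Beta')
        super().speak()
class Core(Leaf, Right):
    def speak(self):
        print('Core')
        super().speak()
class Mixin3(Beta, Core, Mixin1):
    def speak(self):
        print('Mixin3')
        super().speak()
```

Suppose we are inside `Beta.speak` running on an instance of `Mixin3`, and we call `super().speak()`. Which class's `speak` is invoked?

L[Mixin3] = Mixin3 + merge(L[Beta], L[Core], L[Mixin1], [Beta Core Mixin1])
  take Beta:  [Beta Final Mixin1 Gamma Right object] + [Core Leaf Mixin1 Right object] + [Mixin1 object] + [Beta Core Mixin1]
  take Final:  [Final Mixin1 Gamma Right object] + [Core Leaf Mixin1 Right object] + [Mixin1 object] + [Core Mixin1]
  take Core:  [Mixin1 Gamma Right object] + [Core Leaf Mixin1 Right object] + [Mixin1 object] + [Core Mixin1]
  take Leaf:  [Mixin1 Gamma Right object] + [Leaf Mixin1 Right object] + [Mixin1 object] + [Mixin1]
  take Mixin1:  [Mixin1 Gamma Right object] + [Mixin1 Right object] + [Mixin1 object] + [Mixin1]
  take Gamma:  [Gamma Right object] + [Right object] + [object]
  take Right:  [Right object] + [Right object] + [object]
  take object:  [object] + [object] + [object]
MRO: Mixin3 Beta Final Core Leaf Mixin1 Gamma Right object
super() in Beta.speak on a Mixin3 instance goes to the class after Beta in Mixin3's MRO: Final.

Final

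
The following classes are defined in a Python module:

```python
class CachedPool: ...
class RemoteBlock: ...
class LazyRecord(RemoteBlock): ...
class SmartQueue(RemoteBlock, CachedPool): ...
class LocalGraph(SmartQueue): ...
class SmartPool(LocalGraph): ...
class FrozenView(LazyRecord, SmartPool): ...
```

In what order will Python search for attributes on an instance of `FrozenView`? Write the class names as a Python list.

L[FrozenView] = FrozenView + merge(L[LazyRecord], L[SmartPool], [LazyRecord SmartPool])
  take LazyRecord:  [LazyRecord RemoteBlock object] + [SmartPool LocalGraph SmartQueue RemoteBlock CachedPool object] + [LazyRecord SmartPool]
  take SmartPool:  [RemoteBlock object] + [SmartPool LocalGraph SmartQueue RemoteBlock CachedPool object] + [SmartPool]
  take LocalGraph:  [RemoteBlock object] + [LocalGraph SmartQueue RemoteBlock CachedPool object]
  take SmartQueue:  [RemoteBlock object] + [SmartQueue RemoteBlock CachedPool object]
  take RemoteBlock:  [RemoteBlock object] + [RemoteBlock CachedPool object]
  take CachedPool:  [object] + [CachedPool object]
  take object:  [object] + [object]

[FrozenView, LazyRecord, SmartPool, LocalGraph, SmartQueue, RemoteBlock, CachedPool, object]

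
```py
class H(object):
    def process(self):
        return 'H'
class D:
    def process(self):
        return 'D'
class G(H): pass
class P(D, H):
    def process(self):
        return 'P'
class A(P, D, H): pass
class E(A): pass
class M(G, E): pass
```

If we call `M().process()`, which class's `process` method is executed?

L[M] = M + merge(L[G], L[E], [G E])
  take G:  [G H object] + [E A P D H object] + [G E]
  take E:  [H object] + [E A P D H object] + [E]
  take A:  [H object] + [A P D H object]
  take P:  [H object] + [P D H object]
  take D:  [H object] + [D H object]
  take H:  [H object] + [H object]
  take object:  [object] + [object]
MRO: M G E A P D H object
process is defined in: D, H, P. First along the MRO is P.

P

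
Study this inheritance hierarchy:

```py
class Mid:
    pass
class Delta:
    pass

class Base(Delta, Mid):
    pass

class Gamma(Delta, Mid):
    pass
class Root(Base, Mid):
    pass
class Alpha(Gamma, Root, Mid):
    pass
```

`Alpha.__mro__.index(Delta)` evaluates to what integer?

L[Alpha] = Alpha + merge(L[Gamma], L[Root], L[Mid], [Gamma Root Mid])
  take Gamma:  [Gamma Delta Mid object] + [Root Base Delta Mid object] + [Mid object] + [Gamma Root Mid]
  take Root:  [Delta Mid object] + [Root Base Delta Mid object] + [Mid object] + [Root Mid]
  take Base:  [Delta Mid object] + [Base Delta Mid object] + [Mid object] + [Mid]
  take Delta:  [Delta Mid object] + [Delta Mid object] + [Mid object] + [Mid]
  take Mid:  [Mid object] + [Mid object] + [Mid object] + [Mid]
  take object:  [object] + [object] + [object]
MRO: Alpha Gamma Root Base Delta Mid object
Delta sits at index 4.

4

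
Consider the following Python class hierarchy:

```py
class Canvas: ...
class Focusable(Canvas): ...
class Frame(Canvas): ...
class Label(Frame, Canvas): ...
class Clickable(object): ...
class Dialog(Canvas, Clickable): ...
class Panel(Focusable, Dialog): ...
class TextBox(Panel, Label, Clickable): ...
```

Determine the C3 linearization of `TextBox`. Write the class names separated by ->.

TextBox -> Panel -> Focusable -> Dialog -> Label -> Frame -> Canvas -> Clickable -> object

L[TextBox] = TextBox + merge(L[Panel], L[Label], L[Clickable], [Panel Label Clickable])
  take Panel:  [Panel Focusable Dialog Canvas Clickable object] + [Label Frame Canvas object] + [Clickable object] + [Panel Label Clickable]
  take Focusable:  [Focusable Dialog Canvas Clickable object] + [Label Frame Canvas object] + [Clickable object] + [Label Clickable]
  take Dialog:  [Dialog Canvas Clickable object] + [Label Frame Canvas object] + [Clickable object] + [Label Clickable]
  take Label:  [Canvas Clickable object] + [Label Frame Canvas object] + [Clickable object] + [Label Clickable]
  take Frame:  [Canvas Clickable object] + [Frame Canvas object] + [Clickable object] + [Clickable]
  take Canvas:  [Canvas Clickable object] + [Canvas object] + [Clickable object] + [Clickable]
  take Clickable:  [Clickable object] + [object] + [Clickable object] + [Clickable]
  take object:  [object] + [object] + [object]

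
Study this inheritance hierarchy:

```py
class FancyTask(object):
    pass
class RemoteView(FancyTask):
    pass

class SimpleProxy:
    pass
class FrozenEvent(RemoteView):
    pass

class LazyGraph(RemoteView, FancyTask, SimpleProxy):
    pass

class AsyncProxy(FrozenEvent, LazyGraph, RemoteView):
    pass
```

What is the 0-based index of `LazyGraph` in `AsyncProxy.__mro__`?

L[AsyncProxy] = AsyncProxy + merge(L[FrozenEvent], L[LazyGraph], L[RemoteView], [FrozenEvent LazyGraph RemoteView])
  take FrozenEvent:  [FrozenEvent RemoteView FancyTask object] + [LazyGraph RemoteView FancyTask SimpleProxy object] + [RemoteView FancyTask object] + [FrozenEvent LazyGraph RemoteView]
  take LazyGraph:  [RemoteView FancyTask object] + [LazyGraph RemoteView FancyTask SimpleProxy object] + [RemoteView FancyTask object] + [LazyGraph RemoteView]
  take RemoteView:  [RemoteView FancyTask object] + [RemoteView FancyTask SimpleProxy object] + [RemoteView FancyTask object] + [RemoteView]
  take FancyTask:  [FancyTask object] + [FancyTask SimpleProxy object] + [FancyTask object]
  take SimpleProxy:  [object] + [SimpleProxy object] + [object]
  take object:  [object] + [object] + [object]
MRO: AsyncProxy FrozenEvent LazyGraph RemoteView FancyTask SimpleProxy object
LazyGraph sits at index 2.

2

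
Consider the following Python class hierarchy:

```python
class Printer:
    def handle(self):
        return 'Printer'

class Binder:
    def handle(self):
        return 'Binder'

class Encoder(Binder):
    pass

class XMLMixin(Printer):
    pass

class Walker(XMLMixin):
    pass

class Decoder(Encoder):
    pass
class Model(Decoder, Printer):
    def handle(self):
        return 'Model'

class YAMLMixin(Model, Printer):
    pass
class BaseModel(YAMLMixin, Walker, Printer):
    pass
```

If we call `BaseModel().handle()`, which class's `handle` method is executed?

L[BaseModel] = BaseModel + merge(L[YAMLMixin], L[Walker], L[Printer], [YAMLMixin Walker Printer])
  take YAMLMixin:  [YAMLMixin Model Decoder Encoder Binder Printer object] + [Walker XMLMixin Printer object] + [Printer object] + [YAMLMixin Walker Printer]
  take Model:  [Model Decoder Encoder Binder Printer object] + [Walker XMLMixin Printer object] + [Printer object] + [Walker Printer]
  take Decoder:  [Decoder Encoder Binder Printer object] + [Walker XMLMixin Printer object] + [Printer object] + [Walker Printer]
  take Encoder:  [Encoder Binder Printer object] + [Walker XMLMixin Printer object] + [Printer object] + [Walker Printer]
  take Binder:  [Binder Printer object] + [Walker XMLMixin Printer object] + [Printer object] + [Walker Printer]
  take Walker:  [Printer object] + [Walker XMLMixin Printer object] + [Printer object] + [Walker Printer]
  take XMLMixin:  [Printer object] + [XMLMixin Printer object] + [Printer object] + [Printer]
  take Printer:  [Printer object] + [Printer object] + [Printer object] + [Printer]
  take object:  [object] + [object] + [object]
MRO: BaseModel YAMLMixin Model Decoder Encoder Binder Walker XMLMixin Printer object
handle is defined in: Binder, Model, Printer. First along the MRO is Model.

Model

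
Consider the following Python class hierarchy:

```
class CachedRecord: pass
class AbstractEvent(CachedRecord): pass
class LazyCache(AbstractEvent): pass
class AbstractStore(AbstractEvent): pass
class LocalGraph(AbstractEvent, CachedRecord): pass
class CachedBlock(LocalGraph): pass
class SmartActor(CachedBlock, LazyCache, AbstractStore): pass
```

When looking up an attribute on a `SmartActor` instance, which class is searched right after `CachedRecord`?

L[SmartActor] = SmartActor + merge(L[CachedBlock], L[LazyCache], L[AbstractStore], [CachedBlock LazyCache AbstractStore])
  take CachedBlock:  [CachedBlock LocalGraph AbstractEvent CachedRecord object] + [LazyCache AbstractEvent CachedRecord object] + [AbstractStore AbstractEvent CachedRecord object] + [CachedBlock LazyCache AbstractStore]
  take LocalGraph:  [LocalGraph AbstractEvent CachedRecord object] + [LazyCache AbstractEvent CachedRecord object] + [AbstractStore AbstractEvent CachedRecord object] + [LazyCache AbstractStore]
  take LazyCache:  [AbstractEvent CachedRecord object] + [LazyCache AbstractEvent CachedRecord object] + [AbstractStore AbstractEvent CachedRecord object] + [LazyCache AbstractStore]
  take AbstractStore:  [AbstractEvent CachedRecord object] + [AbstractEvent CachedRecord object] + [AbstractStore AbstractEvent CachedRecord object] + [AbstractStore]
  take AbstractEvent:  [AbstractEvent CachedRecord object] + [AbstractEvent CachedRecord object] + [AbstractEvent CachedRecord object]
  take CachedRecord:  [CachedRecord object] + [CachedRecord object] + [CachedRecord object]
  take object:  [object] + [object] + [object]
MRO: SmartActor CachedBlock LocalGraph LazyCache AbstractStore AbstractEvent CachedRecord object
CachedRecord is at position 6; next is object.

object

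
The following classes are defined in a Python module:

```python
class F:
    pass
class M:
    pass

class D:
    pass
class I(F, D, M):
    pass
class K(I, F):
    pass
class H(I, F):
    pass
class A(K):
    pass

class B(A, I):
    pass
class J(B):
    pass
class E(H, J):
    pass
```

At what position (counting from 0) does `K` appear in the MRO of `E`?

5

L[E] = E + merge(L[H], L[J], [H J])
  take H:  [H I F D M object] + [J B A K I F D M object] + [H J]
  take J:  [I F D M object] + [J B A K I F D M object] + [J]
  take B:  [I F D M object] + [B A K I F D M object]
  take A:  [I F D M object] + [A K I F D M object]
  take K:  [I F D M object] + [K I F D M object]
  take I:  [I F D M object] + [I F D M object]
  take F:  [F D M object] + [F D M object]
  take D:  [D M object] + [D M object]
  take M:  [M object] + [M object]
  take object:  [object] + [object]
MRO: E H J B A K I F D M object
K sits at index 5.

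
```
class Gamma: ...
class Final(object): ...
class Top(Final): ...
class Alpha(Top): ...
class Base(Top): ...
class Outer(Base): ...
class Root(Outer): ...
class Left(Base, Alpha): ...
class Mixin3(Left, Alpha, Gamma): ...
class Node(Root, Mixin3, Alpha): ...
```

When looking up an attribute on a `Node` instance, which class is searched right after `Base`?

Alpha

L[Node] = Node + merge(L[Root], L[Mixin3], L[Alpha], [Root Mixin3 Alpha])
  take Root:  [Root Outer Base Top Final object] + [Mixin3 Left Base Alpha Top Final Gamma object] + [Alpha Top Final object] + [Root Mixin3 Alpha]
  take Outer:  [Outer Base Top Final object] + [Mixin3 Left Base Alpha Top Final Gamma object] + [Alpha Top Final object] + [Mixin3 Alpha]
  take Mixin3:  [Base Top Final object] + [Mixin3 Left Base Alpha Top Final Gamma object] + [Alpha Top Final object] + [Mixin3 Alpha]
  take Left:  [Base Top Final object] + [Left Base Alpha Top Final Gamma object] + [Alpha Top Final object] + [Alpha]
  take Base:  [Base Top Final object] + [Base Alpha Top Final Gamma object] + [Alpha Top Final object] + [Alpha]
  take Alpha:  [Top Final object] + [Alpha Top Final Gamma object] + [Alpha Top Final object] + [Alpha]
  take Top:  [Top Final object] + [Top Final Gamma object] + [Top Final object]
  take Final:  [Final object] + [Final Gamma object] + [Final object]
  take Gamma:  [object] + [Gamma object] + [object]
  take object:  [object] + [object] + [object]
MRO: Node Root Outer Mixin3 Left Base Alpha Top Final Gamma object
Base is at position 5; next is Alpha.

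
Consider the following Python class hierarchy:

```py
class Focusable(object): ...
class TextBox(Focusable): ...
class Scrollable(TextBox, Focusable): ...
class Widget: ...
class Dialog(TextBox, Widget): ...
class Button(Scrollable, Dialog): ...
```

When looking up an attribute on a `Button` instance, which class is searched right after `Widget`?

L[Button] = Button + merge(L[Scrollable], L[Dialog], [Scrollable Dialog])
  take Scrollable:  [Scrollable TextBox Focusable object] + [Dialog TextBox Focusable Widget object] + [Scrollable Dialog]
  take Dialog:  [TextBox Focusable object] + [Dialog TextBox Focusable Widget object] + [Dialog]
  take TextBox:  [TextBox Focusable object] + [TextBox Focusable Widget object]
  take Focusable:  [Focusable object] + [Focusable Widget object]
  take Widget:  [object] + [Widget object]
  take object:  [object] + [object]
MRO: Button Scrollable Dialog TextBox Focusable Widget object
Widget is at position 5; next is object.

object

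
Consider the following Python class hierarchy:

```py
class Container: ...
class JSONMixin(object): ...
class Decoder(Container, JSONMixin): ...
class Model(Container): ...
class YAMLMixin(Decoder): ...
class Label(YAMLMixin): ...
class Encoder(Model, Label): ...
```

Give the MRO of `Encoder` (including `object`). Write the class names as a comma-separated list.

Encoder, Model, Label, YAMLMixin, Decoder, Container, JSONMixin, object

L[Encoder] = Encoder + merge(L[Model], L[Label], [Model Label])
  take Model:  [Model Container object] + [Label YAMLMixin Decoder Container JSONMixin object] + [Model Label]
  take Label:  [Container object] + [Label YAMLMixin Decoder Container JSONMixin object] + [Label]
  take YAMLMixin:  [Container object] + [YAMLMixin Decoder Container JSONMixin object]
  take Decoder:  [Container object] + [Decoder Container JSONMixin object]
  take Container:  [Container object] + [Container JSONMixin object]
  take JSONMixin:  [object] + [JSONMixin object]
  take object:  [object] + [object]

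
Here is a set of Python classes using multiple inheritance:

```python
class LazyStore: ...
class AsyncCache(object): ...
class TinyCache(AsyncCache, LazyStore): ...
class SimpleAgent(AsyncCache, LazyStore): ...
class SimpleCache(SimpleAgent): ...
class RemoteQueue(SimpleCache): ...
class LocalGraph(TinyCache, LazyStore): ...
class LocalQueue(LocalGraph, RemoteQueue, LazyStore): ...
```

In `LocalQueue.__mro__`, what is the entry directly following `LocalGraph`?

TinyCache

L[LocalQueue] = LocalQueue + merge(L[LocalGraph], L[RemoteQueue], L[LazyStore], [LocalGraph RemoteQueue LazyStore])
  take LocalGraph:  [LocalGraph TinyCache AsyncCache LazyStore object] + [RemoteQueue SimpleCache SimpleAgent AsyncCache LazyStore object] + [LazyStore object] + [LocalGraph RemoteQueue LazyStore]
  take TinyCache:  [TinyCache AsyncCache LazyStore object] + [RemoteQueue SimpleCache SimpleAgent AsyncCache LazyStore object] + [LazyStore object] + [RemoteQueue LazyStore]
  take RemoteQueue:  [AsyncCache LazyStore object] + [RemoteQueue SimpleCache SimpleAgent AsyncCache LazyStore object] + [LazyStore object] + [RemoteQueue LazyStore]
  take SimpleCache:  [AsyncCache LazyStore object] + [SimpleCache SimpleAgent AsyncCache LazyStore object] + [LazyStore object] + [LazyStore]
  take SimpleAgent:  [AsyncCache LazyStore object] + [SimpleAgent AsyncCache LazyStore object] + [LazyStore object] + [LazyStore]
  take AsyncCache:  [AsyncCache LazyStore object] + [AsyncCache LazyStore object] + [LazyStore object] + [LazyStore]
  take LazyStore:  [LazyStore object] + [LazyStore object] + [LazyStore object] + [LazyStore]
  take object:  [object] + [object] + [object]
MRO: LocalQueue LocalGraph TinyCache RemoteQueue SimpleCache SimpleAgent AsyncCache LazyStore object
LocalGraph is at position 1; next is TinyCache.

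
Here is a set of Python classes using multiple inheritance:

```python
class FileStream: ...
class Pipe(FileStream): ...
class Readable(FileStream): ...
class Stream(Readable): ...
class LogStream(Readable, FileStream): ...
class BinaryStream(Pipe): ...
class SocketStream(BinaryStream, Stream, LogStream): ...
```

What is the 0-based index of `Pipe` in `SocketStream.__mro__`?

2

L[SocketStream] = SocketStream + merge(L[BinaryStream], L[Stream], L[LogStream], [BinaryStream Stream LogStream])
  take BinaryStream:  [BinaryStream Pipe FileStream object] + [Stream Readable FileStream object] + [LogStream Readable FileStream object] + [BinaryStream Stream LogStream]
  take Pipe:  [Pipe FileStream object] + [Stream Readable FileStream object] + [LogStream Readable FileStream object] + [Stream LogStream]
  take Stream:  [FileStream object] + [Stream Readable FileStream object] + [LogStream Readable FileStream object] + [Stream LogStream]
  take LogStream:  [FileStream object] + [Readable FileStream object] + [LogStream Readable FileStream object] + [LogStream]
  take Readable:  [FileStream object] + [Readable FileStream object] + [Readable FileStream object]
  take FileStream:  [FileStream object] + [FileStream object] + [FileStream object]
  take object:  [object] + [object] + [object]
MRO: SocketStream BinaryStream Pipe Stream LogStream Readable FileStream object
Pipe sits at index 2.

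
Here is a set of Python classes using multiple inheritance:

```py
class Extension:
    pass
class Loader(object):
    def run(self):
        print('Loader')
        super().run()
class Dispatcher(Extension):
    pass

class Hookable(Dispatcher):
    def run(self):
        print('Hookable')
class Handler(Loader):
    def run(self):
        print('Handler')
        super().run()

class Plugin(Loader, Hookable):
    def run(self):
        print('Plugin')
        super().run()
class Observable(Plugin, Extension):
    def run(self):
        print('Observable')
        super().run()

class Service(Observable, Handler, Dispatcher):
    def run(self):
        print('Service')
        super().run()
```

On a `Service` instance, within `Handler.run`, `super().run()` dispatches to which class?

Loader

L[Service] = Service + merge(L[Observable], L[Handler], L[Dispatcher], [Observable Handler Dispatcher])
  take Observable:  [Observable Plugin Loader Hookable Dispatcher Extension object] + [Handler Loader object] + [Dispatcher Extension object] + [Observable Handler Dispatcher]
  take Plugin:  [Plugin Loader Hookable Dispatcher Extension object] + [Handler Loader object] + [Dispatcher Extension object] + [Handler Dispatcher]
  take Handler:  [Loader Hookable Dispatcher Extension object] + [Handler Loader object] + [Dispatcher Extension object] + [Handler Dispatcher]
  take Loader:  [Loader Hookable Dispatcher Extension object] + [Loader object] + [Dispatcher Extension object] + [Dispatcher]
  take Hookable:  [Hookable Dispatcher Extension object] + [object] + [Dispatcher Extension object] + [Dispatcher]
  take Dispatcher:  [Dispatcher Extension object] + [object] + [Dispatcher Extension object] + [Dispatcher]
  take Extension:  [Extension object] + [object] + [Extension object]
  take object:  [object] + [object] + [object]
MRO: Service Observable Plugin Handler Loader Hookable Dispatcher Extension object
super() in Handler.run on a Service instance goes to the class after Handler in Service's MRO: Loader.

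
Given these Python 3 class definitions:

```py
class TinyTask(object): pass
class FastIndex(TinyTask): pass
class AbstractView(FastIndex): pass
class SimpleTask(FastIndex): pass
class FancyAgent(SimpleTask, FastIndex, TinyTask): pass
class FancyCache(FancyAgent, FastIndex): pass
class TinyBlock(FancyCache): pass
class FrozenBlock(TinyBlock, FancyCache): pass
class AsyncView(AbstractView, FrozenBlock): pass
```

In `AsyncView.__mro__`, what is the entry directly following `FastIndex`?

TinyTask

L[AsyncView] = AsyncView + merge(L[AbstractView], L[FrozenBlock], [AbstractView FrozenBlock])
  take AbstractView:  [AbstractView FastIndex TinyTask object] + [FrozenBlock TinyBlock FancyCache FancyAgent SimpleTask FastIndex TinyTask object] + [AbstractView FrozenBlock]
  take FrozenBlock:  [FastIndex TinyTask object] + [FrozenBlock TinyBlock FancyCache FancyAgent SimpleTask FastIndex TinyTask object] + [FrozenBlock]
  take TinyBlock:  [FastIndex TinyTask object] + [TinyBlock FancyCache FancyAgent SimpleTask FastIndex TinyTask object]
  take FancyCache:  [FastIndex TinyTask object] + [FancyCache FancyAgent SimpleTask FastIndex TinyTask object]
  take FancyAgent:  [FastIndex TinyTask object] + [FancyAgent SimpleTask FastIndex TinyTask object]
  take SimpleTask:  [FastIndex TinyTask object] + [SimpleTask FastIndex TinyTask object]
  take FastIndex:  [FastIndex TinyTask object] + [FastIndex TinyTask object]
  take TinyTask:  [TinyTask object] + [TinyTask object]
  take object:  [object] + [object]
MRO: AsyncView AbstractView FrozenBlock TinyBlock FancyCache FancyAgent SimpleTask FastIndex TinyTask object
FastIndex is at position 7; next is TinyTask.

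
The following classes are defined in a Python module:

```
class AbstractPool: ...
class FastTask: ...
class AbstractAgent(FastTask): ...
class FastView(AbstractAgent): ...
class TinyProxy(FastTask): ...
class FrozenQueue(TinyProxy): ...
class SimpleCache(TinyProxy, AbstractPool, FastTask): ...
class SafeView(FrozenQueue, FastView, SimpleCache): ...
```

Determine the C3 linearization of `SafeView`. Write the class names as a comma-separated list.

L[SafeView] = SafeView + merge(L[FrozenQueue], L[FastView], L[SimpleCache], [FrozenQueue FastView SimpleCache])
  take FrozenQueue:  [FrozenQueue TinyProxy FastTask object] + [FastView AbstractAgent FastTask object] + [SimpleCache TinyProxy AbstractPool FastTask object] + [FrozenQueue FastView SimpleCache]
  take FastView:  [TinyProxy FastTask object] + [FastView AbstractAgent FastTask object] + [SimpleCache TinyProxy AbstractPool FastTask object] + [FastView SimpleCache]
  take AbstractAgent:  [TinyProxy FastTask object] + [AbstractAgent FastTask object] + [SimpleCache TinyProxy AbstractPool FastTask object] + [SimpleCache]
  take SimpleCache:  [TinyProxy FastTask object] + [FastTask object] + [SimpleCache TinyProxy AbstractPool FastTask object] + [SimpleCache]
  take TinyProxy:  [TinyProxy FastTask object] + [FastTask object] + [TinyProxy AbstractPool FastTask object]
  take AbstractPool:  [FastTask object] + [FastTask object] + [AbstractPool FastTask object]
  take FastTask:  [FastTask object] + [FastTask object] + [FastTask object]
  take object:  [object] + [object] + [object]

SafeView, FrozenQueue, FastView, AbstractAgent, SimpleCache, TinyProxy, AbstractPool, FastTask, object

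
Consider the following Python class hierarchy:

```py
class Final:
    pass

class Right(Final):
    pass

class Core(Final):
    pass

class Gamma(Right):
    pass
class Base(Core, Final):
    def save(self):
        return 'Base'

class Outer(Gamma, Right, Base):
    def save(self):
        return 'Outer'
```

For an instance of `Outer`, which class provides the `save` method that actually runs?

L[Outer] = Outer + merge(L[Gamma], L[Right], L[Base], [Gamma Right Base])
  take Gamma:  [Gamma Right Final object] + [Right Final object] + [Base Core Final object] + [Gamma Right Base]
  take Right:  [Right Final object] + [Right Final object] + [Base Core Final object] + [Right Base]
  take Base:  [Final object] + [Final object] + [Base Core Final object] + [Base]
  take Core:  [Final object] + [Final object] + [Core Final object]
  take Final:  [Final object] + [Final object] + [Final object]
  take object:  [object] + [object] + [object]
MRO: Outer Gamma Right Base Core Final object
save is defined in: Base, Outer. First along the MRO is Outer.

Outer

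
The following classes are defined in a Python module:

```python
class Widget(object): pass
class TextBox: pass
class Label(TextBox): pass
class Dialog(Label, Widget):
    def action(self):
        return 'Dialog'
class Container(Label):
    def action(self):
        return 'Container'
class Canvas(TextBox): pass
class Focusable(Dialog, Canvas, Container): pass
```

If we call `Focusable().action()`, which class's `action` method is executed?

Dialog

L[Focusable] = Focusable + merge(L[Dialog], L[Canvas], L[Container], [Dialog Canvas Container])
  take Dialog:  [Dialog Label TextBox Widget object] + [Canvas TextBox object] + [Container Label TextBox object] + [Dialog Canvas Container]
  take Canvas:  [Label TextBox Widget object] + [Canvas TextBox object] + [Container Label TextBox object] + [Canvas Container]
  take Container:  [Label TextBox Widget object] + [TextBox object] + [Container Label TextBox object] + [Container]
  take Label:  [Label TextBox Widget object] + [TextBox object] + [Label TextBox object]
  take TextBox:  [TextBox Widget object] + [TextBox object] + [TextBox object]
  take Widget:  [Widget object] + [object] + [object]
  take object:  [object] + [object] + [object]
MRO: Focusable Dialog Canvas Container Label TextBox Widget object
action is defined in: Container, Dialog. First along the MRO is Dialog.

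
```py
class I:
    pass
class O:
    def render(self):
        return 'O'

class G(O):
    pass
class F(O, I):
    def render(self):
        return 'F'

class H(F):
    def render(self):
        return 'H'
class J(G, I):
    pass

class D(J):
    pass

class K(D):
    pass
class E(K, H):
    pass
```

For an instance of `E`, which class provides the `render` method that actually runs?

H

L[E] = E + merge(L[K], L[H], [K H])
  take K:  [K D J G O I object] + [H F O I object] + [K H]
  take D:  [D J G O I object] + [H F O I object] + [H]
  take J:  [J G O I object] + [H F O I object] + [H]
  take G:  [G O I object] + [H F O I object] + [H]
  take H:  [O I object] + [H F O I object] + [H]
  take F:  [O I object] + [F O I object]
  take O:  [O I object] + [O I object]
  take I:  [I object] + [I object]
  take object:  [object] + [object]
MRO: E K D J G H F O I object
render is defined in: F, H, O. First along the MRO is H.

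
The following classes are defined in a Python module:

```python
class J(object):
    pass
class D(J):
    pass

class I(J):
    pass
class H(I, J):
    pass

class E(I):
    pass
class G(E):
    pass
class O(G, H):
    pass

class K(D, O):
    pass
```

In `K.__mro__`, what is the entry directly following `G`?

L[K] = K + merge(L[D], L[O], [D O])
  take D:  [D J object] + [O G E H I J object] + [D O]
  take O:  [J object] + [O G E H I J object] + [O]
  take G:  [J object] + [G E H I J object]
  take E:  [J object] + [E H I J object]
  take H:  [J object] + [H I J object]
  take I:  [J object] + [I J object]
  take J:  [J object] + [J object]
  take object:  [object] + [object]
MRO: K D O G E H I J object
G is at position 3; next is E.

E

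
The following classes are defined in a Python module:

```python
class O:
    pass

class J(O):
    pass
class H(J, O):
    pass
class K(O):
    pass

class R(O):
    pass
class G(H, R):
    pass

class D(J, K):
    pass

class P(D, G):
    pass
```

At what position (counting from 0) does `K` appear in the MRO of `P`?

5

L[P] = P + merge(L[D], L[G], [D G])
  take D:  [D J K O object] + [G H J R O object] + [D G]
  take G:  [J K O object] + [G H J R O object] + [G]
  take H:  [J K O object] + [H J R O object]
  take J:  [J K O object] + [J R O object]
  take K:  [K O object] + [R O object]
  take R:  [O object] + [R O object]
  take O:  [O object] + [O object]
  take object:  [object] + [object]
MRO: P D G H J K R O object
K sits at index 5.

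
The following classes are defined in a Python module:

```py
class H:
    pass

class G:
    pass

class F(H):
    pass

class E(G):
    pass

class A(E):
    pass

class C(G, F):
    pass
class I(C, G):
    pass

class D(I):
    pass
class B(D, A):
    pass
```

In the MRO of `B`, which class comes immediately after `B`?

D

L[B] = B + merge(L[D], L[A], [D A])
  take D:  [D I C G F H object] + [A E G object] + [D A]
  take I:  [I C G F H object] + [A E G object] + [A]
  take C:  [C G F H object] + [A E G object] + [A]
  take A:  [G F H object] + [A E G object] + [A]
  take E:  [G F H object] + [E G object]
  take G:  [G F H object] + [G object]
  take F:  [F H object] + [object]
  take H:  [H object] + [object]
  take object:  [object] + [object]
MRO: B D I C A E G F H object
B is at position 0; next is D.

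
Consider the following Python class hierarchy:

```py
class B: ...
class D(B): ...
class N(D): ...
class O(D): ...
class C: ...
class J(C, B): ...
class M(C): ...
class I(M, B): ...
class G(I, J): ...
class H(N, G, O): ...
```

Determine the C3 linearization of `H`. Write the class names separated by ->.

H -> N -> G -> I -> M -> J -> C -> O -> D -> B -> object

L[H] = H + merge(L[N], L[G], L[O], [N G O])
  take N:  [N D B object] + [G I M J C B object] + [O D B object] + [N G O]
  take G:  [D B object] + [G I M J C B object] + [O D B object] + [G O]
  take I:  [D B object] + [I M J C B object] + [O D B object] + [O]
  take M:  [D B object] + [M J C B object] + [O D B object] + [O]
  take J:  [D B object] + [J C B object] + [O D B object] + [O]
  take C:  [D B object] + [C B object] + [O D B object] + [O]
  take O:  [D B object] + [B object] + [O D B object] + [O]
  take D:  [D B object] + [B object] + [D B object]
  take B:  [B object] + [B object] + [B object]
  take object:  [object] + [object] + [object]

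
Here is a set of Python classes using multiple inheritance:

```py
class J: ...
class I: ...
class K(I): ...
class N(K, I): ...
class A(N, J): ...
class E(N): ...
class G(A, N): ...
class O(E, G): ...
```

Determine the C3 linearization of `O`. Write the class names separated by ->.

L[O] = O + merge(L[E], L[G], [E G])
  take E:  [E N K I object] + [G A N K I J object] + [E G]
  take G:  [N K I object] + [G A N K I J object] + [G]
  take A:  [N K I object] + [A N K I J object]
  take N:  [N K I object] + [N K I J object]
  take K:  [K I object] + [K I J object]
  take I:  [I object] + [I J object]
  take J:  [object] + [J object]
  take object:  [object] + [object]

O -> E -> G -> A -> N -> K -> I -> J -> object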